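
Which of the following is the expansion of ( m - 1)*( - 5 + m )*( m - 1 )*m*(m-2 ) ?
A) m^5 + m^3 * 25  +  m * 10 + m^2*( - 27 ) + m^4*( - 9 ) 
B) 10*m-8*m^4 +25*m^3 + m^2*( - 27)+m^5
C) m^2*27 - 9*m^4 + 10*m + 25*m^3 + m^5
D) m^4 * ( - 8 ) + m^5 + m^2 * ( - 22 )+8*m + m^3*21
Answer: A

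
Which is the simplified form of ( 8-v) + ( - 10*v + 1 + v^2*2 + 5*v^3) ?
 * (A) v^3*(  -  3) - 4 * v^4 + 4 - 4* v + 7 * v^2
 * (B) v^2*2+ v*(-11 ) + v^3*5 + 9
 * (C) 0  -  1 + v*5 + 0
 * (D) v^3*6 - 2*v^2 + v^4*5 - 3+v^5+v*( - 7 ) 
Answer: B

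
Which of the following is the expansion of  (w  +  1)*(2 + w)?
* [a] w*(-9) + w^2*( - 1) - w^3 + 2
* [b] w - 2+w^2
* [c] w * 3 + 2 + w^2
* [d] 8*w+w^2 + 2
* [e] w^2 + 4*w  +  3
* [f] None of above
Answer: c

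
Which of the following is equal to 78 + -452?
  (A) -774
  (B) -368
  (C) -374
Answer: C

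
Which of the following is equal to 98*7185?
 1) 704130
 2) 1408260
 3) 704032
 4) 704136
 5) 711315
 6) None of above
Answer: 1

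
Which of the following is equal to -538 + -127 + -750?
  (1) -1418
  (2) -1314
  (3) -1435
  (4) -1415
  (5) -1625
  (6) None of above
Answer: 4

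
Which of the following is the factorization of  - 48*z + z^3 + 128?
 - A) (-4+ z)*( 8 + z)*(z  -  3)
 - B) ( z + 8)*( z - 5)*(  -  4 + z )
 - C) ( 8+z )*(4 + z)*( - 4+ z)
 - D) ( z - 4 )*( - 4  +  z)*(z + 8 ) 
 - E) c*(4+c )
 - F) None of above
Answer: D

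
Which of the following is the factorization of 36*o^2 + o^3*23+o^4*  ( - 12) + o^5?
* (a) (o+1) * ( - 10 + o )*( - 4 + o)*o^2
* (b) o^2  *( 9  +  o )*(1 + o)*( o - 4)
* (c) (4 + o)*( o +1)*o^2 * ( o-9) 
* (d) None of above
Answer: d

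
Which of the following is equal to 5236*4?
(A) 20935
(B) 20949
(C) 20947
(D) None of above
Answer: D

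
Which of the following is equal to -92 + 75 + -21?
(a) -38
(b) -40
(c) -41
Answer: a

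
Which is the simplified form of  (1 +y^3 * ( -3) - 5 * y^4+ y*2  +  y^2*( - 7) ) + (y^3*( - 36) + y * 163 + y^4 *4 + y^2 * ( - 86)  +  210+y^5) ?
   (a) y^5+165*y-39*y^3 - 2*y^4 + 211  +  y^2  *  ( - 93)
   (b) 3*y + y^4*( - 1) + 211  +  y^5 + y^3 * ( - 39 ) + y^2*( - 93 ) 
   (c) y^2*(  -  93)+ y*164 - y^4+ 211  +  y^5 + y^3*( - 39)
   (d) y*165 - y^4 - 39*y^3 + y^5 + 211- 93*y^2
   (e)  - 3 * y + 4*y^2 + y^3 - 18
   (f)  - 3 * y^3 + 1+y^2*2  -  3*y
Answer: d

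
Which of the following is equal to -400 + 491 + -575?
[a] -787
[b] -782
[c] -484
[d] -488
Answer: c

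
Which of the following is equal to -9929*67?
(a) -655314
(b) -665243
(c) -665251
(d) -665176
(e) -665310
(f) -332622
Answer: b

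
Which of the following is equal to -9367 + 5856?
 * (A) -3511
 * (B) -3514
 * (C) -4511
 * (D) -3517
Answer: A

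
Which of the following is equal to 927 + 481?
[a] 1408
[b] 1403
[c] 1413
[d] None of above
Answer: a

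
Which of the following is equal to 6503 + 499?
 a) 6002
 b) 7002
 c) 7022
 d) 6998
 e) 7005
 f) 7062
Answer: b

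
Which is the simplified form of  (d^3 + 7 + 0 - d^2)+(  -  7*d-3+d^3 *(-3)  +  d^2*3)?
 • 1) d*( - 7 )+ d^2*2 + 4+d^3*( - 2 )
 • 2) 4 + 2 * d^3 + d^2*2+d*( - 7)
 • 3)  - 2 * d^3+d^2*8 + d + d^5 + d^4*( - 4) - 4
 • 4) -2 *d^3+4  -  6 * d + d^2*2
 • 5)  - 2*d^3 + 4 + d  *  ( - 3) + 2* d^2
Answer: 1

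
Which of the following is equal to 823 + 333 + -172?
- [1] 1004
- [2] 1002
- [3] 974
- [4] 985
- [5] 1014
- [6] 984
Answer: 6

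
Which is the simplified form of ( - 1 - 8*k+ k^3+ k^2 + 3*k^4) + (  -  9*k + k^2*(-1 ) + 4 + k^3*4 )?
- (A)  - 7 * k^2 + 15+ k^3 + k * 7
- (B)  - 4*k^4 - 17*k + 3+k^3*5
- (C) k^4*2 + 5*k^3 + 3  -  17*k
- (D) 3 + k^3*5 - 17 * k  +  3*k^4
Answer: D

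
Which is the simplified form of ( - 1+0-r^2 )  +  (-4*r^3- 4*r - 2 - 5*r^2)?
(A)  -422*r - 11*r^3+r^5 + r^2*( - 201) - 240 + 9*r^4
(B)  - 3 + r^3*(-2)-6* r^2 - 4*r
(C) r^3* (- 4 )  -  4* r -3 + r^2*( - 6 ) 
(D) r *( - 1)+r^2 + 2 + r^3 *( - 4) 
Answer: C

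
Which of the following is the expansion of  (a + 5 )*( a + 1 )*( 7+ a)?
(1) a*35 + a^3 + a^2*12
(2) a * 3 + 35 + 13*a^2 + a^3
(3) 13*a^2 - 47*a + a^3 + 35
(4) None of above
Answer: 4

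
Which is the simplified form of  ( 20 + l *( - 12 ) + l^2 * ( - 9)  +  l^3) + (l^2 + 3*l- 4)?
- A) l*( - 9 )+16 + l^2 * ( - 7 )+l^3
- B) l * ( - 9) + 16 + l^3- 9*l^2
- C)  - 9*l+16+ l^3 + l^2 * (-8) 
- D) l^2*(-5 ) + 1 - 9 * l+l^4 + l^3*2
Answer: C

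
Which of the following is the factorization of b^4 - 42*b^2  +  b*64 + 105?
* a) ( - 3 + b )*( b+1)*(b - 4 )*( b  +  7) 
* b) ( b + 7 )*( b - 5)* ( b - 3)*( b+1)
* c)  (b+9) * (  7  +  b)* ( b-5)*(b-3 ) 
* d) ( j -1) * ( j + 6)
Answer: b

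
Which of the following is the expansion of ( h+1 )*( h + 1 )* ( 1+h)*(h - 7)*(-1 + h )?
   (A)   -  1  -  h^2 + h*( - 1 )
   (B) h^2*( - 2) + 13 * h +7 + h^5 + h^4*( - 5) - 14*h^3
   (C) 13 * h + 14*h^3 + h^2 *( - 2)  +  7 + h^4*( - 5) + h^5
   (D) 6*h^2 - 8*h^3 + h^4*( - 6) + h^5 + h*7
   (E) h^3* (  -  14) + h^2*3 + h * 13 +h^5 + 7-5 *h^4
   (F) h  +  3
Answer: B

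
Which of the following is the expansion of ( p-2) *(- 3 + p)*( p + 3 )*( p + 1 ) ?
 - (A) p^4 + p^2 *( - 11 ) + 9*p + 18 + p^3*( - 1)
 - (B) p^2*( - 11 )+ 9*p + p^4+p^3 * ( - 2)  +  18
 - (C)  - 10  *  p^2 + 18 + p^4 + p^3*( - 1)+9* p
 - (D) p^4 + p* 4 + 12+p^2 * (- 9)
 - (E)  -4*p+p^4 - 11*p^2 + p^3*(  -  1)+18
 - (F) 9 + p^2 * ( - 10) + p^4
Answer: A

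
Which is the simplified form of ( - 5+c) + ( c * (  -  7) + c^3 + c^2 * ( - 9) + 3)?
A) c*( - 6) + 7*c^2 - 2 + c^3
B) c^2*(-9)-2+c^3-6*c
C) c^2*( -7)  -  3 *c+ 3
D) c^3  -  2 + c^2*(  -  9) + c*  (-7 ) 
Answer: B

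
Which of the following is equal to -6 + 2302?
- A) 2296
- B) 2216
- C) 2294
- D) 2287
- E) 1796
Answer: A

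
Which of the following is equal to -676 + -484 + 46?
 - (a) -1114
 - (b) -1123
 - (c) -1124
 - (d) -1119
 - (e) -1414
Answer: a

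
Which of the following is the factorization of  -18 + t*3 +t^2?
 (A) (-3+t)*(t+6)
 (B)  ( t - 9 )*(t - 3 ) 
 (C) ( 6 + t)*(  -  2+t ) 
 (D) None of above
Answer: A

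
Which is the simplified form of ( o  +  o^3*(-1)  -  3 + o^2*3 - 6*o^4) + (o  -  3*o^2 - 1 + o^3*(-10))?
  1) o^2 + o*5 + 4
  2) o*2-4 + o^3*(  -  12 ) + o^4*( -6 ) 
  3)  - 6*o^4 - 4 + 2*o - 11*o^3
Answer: 3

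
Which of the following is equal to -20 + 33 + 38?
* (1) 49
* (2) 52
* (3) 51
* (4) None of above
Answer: 3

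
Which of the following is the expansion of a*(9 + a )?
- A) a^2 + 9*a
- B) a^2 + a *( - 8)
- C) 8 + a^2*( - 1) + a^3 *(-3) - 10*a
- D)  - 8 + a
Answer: A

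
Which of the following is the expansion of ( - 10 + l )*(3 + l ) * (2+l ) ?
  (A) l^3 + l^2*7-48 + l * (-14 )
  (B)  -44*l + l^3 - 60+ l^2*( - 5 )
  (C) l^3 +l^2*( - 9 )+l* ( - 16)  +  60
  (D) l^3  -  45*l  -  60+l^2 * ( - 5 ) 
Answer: B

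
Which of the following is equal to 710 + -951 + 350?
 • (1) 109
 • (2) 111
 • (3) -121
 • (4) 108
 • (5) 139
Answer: 1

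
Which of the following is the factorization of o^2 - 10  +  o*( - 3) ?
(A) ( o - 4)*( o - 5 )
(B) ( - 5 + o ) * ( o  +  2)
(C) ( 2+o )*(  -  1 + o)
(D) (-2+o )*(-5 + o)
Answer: B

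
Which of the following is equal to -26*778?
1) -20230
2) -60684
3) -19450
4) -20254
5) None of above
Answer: 5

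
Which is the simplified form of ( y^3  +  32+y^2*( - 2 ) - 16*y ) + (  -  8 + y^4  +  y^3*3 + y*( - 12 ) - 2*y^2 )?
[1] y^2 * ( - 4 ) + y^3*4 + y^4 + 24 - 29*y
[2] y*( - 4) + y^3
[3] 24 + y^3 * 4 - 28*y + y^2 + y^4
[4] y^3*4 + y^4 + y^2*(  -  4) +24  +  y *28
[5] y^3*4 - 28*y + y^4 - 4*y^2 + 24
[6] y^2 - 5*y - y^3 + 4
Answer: 5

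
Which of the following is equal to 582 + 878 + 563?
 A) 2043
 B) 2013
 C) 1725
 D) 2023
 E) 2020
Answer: D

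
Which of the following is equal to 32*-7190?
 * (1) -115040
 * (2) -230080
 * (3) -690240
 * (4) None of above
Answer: 2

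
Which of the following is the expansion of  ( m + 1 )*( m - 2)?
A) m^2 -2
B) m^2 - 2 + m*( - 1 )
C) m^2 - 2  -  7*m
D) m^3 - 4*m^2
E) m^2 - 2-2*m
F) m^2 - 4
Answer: B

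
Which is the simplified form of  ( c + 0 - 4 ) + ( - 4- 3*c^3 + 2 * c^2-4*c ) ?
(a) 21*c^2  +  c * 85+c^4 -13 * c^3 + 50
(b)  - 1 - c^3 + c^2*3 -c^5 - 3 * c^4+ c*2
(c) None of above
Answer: c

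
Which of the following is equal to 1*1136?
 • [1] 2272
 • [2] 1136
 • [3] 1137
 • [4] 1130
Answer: 2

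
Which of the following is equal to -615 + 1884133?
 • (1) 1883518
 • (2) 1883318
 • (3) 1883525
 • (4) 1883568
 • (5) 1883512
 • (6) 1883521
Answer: 1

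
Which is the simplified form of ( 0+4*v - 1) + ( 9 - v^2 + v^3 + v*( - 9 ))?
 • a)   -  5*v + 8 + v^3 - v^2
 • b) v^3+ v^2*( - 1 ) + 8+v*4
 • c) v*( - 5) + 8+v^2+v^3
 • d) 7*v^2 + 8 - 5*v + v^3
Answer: a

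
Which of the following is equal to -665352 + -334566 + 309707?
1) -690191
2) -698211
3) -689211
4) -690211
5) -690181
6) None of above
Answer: 4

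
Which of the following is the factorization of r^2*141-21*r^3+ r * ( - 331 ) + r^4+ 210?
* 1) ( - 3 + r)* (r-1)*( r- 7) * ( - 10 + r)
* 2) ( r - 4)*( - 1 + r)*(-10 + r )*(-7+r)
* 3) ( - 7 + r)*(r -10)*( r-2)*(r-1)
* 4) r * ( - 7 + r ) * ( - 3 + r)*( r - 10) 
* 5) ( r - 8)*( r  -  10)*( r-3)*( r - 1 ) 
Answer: 1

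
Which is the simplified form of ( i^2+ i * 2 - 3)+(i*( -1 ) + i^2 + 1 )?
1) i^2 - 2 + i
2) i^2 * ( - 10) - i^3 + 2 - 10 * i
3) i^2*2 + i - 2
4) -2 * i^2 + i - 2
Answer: 3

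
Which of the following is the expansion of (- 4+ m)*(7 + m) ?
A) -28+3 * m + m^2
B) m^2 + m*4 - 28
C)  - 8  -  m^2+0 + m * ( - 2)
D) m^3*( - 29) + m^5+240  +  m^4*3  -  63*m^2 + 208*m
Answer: A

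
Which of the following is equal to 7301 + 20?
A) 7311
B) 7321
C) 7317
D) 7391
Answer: B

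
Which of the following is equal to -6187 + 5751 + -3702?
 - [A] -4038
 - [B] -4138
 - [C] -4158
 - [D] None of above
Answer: B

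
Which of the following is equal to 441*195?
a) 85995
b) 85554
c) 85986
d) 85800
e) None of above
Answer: a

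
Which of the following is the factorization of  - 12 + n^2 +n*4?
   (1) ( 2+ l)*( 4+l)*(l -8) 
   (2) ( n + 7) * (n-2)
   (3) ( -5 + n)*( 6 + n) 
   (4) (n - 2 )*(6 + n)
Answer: 4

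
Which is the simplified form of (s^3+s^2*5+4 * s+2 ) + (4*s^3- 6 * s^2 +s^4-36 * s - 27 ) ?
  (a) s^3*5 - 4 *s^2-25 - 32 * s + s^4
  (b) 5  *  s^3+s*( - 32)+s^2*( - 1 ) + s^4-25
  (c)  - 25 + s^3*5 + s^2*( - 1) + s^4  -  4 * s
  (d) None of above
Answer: b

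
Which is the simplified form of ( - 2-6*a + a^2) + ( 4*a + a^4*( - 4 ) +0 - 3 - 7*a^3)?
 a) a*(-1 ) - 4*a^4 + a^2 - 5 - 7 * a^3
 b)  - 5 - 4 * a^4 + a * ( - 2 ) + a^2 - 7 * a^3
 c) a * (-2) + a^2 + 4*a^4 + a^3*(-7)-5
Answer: b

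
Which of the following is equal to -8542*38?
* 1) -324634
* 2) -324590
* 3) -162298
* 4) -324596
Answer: 4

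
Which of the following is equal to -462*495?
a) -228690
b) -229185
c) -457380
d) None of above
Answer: a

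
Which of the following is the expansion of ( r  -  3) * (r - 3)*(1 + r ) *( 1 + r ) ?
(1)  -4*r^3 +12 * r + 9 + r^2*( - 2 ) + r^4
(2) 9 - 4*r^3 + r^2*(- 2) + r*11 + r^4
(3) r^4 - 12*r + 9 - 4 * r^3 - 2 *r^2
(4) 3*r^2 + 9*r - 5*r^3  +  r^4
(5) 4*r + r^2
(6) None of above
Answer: 1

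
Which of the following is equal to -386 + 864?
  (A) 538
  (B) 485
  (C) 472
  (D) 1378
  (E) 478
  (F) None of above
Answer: E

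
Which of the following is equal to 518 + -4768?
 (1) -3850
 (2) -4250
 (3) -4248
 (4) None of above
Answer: 2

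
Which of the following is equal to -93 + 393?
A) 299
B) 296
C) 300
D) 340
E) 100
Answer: C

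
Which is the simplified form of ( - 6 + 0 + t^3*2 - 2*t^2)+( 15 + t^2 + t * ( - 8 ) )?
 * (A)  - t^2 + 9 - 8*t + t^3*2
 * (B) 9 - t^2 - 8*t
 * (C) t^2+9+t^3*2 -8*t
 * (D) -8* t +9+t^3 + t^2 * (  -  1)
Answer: A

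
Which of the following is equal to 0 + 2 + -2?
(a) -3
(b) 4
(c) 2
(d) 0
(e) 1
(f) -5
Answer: d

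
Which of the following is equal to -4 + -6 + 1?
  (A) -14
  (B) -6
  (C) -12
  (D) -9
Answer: D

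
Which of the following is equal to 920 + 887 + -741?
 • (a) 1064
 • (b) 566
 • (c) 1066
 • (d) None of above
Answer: c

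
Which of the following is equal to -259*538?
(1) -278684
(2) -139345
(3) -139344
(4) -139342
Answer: 4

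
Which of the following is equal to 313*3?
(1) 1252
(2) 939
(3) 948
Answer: 2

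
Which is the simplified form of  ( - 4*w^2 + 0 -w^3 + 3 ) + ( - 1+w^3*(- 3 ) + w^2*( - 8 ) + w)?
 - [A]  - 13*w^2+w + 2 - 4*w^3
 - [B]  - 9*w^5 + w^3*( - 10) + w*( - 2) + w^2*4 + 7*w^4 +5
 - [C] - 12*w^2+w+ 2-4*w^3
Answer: C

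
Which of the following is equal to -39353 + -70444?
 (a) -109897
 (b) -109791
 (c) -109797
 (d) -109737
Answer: c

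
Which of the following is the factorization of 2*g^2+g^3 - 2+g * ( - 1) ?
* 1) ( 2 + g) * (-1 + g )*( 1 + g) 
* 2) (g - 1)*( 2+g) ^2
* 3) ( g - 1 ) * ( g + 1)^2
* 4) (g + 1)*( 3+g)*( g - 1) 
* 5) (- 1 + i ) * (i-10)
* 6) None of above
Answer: 1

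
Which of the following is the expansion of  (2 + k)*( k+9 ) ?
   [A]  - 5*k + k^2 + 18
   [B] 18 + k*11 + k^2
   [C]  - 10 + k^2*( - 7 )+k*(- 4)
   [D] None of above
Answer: B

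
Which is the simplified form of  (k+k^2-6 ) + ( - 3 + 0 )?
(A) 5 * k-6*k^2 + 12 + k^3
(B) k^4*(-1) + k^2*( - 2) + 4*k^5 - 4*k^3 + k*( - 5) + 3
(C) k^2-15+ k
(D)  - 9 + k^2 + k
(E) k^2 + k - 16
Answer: D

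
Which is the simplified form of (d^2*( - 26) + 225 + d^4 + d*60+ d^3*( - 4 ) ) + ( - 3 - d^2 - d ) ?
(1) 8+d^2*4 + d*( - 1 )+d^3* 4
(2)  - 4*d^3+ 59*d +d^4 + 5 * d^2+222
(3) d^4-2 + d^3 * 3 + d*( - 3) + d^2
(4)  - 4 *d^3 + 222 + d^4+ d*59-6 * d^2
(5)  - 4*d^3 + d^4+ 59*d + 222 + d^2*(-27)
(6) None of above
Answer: 5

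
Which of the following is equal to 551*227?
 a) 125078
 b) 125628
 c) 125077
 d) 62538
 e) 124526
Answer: c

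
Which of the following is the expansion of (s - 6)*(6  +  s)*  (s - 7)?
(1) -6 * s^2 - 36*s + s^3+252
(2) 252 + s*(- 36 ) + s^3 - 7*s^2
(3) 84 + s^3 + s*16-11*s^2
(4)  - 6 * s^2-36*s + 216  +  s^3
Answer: 2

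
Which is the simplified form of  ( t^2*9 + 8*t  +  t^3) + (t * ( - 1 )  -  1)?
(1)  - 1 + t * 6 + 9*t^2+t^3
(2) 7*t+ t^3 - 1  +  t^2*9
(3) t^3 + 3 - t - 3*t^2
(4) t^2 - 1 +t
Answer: 2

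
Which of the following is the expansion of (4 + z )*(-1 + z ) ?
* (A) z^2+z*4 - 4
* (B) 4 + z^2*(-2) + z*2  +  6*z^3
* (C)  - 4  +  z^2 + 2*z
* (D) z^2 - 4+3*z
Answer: D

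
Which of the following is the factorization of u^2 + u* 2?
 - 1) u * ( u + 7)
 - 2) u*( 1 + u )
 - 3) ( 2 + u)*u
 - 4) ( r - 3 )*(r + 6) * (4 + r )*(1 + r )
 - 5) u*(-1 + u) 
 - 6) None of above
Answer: 3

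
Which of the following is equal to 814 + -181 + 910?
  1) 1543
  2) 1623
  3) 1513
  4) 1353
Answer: 1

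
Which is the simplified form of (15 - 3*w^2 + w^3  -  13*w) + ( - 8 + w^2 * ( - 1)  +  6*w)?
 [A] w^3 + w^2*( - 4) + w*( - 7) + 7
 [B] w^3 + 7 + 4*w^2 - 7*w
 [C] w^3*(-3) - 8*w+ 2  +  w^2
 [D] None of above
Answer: A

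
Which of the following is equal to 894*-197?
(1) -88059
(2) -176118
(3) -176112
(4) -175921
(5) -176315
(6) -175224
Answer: 2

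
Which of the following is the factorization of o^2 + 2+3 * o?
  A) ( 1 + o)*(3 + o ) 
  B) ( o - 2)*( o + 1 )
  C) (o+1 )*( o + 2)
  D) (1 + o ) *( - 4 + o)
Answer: C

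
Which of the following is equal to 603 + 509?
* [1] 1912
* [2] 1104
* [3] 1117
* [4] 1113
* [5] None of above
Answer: 5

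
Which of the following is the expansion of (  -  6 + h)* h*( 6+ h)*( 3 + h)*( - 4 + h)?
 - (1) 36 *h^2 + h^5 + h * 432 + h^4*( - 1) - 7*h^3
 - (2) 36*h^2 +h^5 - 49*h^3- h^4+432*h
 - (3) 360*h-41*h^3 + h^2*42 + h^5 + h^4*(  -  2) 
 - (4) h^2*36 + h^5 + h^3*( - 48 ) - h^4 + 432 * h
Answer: 4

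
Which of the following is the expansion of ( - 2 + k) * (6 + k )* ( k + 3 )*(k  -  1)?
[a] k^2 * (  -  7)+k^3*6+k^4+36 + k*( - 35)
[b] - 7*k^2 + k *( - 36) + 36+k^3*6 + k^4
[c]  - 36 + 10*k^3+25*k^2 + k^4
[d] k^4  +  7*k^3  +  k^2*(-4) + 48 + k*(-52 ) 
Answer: b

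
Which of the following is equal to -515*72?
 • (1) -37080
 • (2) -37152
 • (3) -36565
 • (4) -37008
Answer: 1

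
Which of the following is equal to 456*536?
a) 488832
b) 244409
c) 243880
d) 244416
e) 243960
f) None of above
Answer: d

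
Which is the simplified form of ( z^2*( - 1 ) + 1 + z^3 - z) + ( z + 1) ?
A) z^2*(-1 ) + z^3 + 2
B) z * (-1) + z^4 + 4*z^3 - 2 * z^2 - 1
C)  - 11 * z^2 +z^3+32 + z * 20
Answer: A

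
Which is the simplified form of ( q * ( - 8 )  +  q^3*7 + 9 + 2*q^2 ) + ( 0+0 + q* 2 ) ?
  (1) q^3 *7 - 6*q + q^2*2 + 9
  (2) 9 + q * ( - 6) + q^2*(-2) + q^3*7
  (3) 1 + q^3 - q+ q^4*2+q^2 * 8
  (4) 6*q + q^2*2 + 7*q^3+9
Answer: 1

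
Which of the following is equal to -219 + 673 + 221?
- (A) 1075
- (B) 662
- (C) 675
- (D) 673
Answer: C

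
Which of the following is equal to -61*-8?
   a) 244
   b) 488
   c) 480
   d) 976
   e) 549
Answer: b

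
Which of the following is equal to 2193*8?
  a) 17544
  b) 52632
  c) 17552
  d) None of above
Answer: a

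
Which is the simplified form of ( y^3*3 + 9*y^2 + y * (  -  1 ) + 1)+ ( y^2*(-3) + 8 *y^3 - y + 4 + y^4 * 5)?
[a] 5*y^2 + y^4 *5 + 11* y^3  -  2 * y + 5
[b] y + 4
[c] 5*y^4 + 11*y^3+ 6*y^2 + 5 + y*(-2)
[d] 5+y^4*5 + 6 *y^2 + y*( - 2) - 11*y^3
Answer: c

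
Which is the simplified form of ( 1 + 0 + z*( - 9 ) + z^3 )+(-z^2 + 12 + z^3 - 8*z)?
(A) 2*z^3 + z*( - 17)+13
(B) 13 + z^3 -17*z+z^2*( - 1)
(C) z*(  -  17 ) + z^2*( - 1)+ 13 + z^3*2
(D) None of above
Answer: C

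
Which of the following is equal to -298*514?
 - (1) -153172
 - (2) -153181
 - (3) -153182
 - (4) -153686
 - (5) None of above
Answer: 1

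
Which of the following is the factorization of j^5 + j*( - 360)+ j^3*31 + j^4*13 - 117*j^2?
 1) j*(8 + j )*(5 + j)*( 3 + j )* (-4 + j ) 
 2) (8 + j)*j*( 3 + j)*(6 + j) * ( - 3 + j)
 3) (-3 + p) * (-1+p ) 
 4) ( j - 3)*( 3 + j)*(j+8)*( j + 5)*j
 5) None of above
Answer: 4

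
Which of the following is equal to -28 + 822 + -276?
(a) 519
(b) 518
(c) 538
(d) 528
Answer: b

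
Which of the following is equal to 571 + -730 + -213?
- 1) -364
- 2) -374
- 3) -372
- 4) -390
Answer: 3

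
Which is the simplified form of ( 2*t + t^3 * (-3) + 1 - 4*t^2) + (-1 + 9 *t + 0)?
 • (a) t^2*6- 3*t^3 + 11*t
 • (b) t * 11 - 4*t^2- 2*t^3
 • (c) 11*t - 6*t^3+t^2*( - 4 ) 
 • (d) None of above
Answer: d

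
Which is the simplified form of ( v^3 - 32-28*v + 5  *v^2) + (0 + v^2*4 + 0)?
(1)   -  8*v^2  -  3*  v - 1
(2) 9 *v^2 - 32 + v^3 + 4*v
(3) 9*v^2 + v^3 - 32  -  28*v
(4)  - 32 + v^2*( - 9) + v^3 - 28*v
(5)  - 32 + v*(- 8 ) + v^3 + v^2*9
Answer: 3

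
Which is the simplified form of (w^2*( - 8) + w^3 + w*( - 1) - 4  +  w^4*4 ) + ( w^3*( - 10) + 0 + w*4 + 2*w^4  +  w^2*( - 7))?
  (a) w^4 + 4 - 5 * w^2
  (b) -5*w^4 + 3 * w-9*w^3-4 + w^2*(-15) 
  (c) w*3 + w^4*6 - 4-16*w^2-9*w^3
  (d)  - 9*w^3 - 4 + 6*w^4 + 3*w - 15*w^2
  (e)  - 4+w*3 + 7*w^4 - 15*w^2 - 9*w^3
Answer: d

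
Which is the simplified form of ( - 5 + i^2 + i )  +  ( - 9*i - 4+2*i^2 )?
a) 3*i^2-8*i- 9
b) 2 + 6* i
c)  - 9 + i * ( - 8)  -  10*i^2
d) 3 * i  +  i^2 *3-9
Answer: a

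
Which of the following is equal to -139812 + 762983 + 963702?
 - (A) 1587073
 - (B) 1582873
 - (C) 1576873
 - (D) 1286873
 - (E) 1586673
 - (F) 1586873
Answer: F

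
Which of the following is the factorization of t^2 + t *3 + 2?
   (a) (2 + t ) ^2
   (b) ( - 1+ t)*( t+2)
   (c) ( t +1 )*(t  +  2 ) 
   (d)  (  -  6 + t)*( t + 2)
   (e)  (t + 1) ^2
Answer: c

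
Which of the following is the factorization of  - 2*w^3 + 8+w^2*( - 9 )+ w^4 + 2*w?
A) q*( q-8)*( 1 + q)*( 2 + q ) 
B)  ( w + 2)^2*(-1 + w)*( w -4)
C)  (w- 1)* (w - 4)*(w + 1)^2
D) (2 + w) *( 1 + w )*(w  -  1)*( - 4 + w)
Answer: D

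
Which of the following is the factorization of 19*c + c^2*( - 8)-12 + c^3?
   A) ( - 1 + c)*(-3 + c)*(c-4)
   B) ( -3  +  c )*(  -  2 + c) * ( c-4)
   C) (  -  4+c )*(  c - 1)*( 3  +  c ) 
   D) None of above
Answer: A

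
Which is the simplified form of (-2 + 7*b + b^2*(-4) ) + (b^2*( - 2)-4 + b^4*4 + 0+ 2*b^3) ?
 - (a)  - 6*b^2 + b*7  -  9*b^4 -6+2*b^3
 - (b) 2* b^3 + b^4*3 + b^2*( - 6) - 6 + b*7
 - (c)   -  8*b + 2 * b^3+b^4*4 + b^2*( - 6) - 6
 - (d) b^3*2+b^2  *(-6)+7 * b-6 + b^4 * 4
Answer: d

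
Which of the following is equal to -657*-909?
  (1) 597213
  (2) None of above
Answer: 1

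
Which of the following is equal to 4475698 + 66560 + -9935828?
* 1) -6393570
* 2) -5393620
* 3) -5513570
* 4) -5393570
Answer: 4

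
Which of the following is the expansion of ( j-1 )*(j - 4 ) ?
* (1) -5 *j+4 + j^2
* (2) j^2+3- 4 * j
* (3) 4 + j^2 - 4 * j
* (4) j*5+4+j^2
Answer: 1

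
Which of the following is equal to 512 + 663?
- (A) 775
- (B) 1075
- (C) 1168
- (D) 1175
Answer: D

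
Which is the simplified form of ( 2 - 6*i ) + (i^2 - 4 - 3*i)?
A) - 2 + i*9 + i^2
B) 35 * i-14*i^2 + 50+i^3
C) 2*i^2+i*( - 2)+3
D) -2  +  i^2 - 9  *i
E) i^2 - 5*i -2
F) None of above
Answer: D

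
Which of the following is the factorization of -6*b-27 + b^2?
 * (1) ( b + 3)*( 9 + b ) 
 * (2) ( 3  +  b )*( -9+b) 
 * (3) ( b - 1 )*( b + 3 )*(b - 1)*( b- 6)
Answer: 2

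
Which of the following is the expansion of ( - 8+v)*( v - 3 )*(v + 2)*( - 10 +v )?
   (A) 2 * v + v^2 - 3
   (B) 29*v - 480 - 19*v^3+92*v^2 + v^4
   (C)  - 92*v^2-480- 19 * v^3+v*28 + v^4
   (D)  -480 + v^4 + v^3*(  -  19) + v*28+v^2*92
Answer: D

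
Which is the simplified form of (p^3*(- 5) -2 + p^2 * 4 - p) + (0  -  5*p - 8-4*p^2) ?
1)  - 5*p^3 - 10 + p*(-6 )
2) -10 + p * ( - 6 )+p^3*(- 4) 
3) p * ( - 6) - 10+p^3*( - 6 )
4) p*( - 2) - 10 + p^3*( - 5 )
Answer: 1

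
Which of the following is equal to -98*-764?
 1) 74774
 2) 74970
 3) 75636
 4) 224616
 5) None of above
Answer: 5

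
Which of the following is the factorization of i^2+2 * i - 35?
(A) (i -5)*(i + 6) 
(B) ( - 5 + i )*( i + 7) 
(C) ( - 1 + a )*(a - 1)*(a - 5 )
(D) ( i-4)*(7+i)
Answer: B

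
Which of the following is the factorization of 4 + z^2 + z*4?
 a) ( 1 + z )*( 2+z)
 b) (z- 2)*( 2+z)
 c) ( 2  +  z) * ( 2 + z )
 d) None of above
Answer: c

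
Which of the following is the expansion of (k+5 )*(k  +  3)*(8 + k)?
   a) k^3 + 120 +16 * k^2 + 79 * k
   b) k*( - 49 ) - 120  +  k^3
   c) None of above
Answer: a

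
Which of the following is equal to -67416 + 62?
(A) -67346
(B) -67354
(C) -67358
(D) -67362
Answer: B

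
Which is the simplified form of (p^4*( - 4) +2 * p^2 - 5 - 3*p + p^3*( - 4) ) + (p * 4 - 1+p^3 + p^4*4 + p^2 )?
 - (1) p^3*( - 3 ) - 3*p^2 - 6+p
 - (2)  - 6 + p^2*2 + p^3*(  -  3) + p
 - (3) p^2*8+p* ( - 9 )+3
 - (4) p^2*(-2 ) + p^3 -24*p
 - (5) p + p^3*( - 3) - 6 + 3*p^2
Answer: 5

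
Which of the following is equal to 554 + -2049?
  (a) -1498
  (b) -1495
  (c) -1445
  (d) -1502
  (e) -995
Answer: b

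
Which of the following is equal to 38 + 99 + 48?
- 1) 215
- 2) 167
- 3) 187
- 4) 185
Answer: 4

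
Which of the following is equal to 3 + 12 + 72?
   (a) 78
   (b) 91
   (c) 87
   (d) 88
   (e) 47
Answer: c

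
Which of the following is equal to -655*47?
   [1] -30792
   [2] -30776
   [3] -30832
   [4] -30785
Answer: 4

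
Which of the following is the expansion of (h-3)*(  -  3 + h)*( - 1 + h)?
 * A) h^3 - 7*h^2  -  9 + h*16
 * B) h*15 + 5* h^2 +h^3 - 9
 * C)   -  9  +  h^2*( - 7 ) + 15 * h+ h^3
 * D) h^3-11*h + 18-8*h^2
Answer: C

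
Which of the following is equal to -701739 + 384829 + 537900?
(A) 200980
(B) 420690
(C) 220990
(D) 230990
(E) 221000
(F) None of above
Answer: C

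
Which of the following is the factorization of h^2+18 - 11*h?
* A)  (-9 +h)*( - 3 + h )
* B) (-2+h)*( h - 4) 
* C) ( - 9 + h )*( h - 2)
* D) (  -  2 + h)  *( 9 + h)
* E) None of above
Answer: C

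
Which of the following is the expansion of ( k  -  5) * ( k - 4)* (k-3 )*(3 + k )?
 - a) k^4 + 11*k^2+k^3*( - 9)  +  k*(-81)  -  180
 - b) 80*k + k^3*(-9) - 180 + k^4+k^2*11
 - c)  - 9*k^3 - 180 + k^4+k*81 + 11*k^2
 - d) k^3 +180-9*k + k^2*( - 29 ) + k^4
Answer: c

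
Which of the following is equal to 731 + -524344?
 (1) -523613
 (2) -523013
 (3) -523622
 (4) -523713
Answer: 1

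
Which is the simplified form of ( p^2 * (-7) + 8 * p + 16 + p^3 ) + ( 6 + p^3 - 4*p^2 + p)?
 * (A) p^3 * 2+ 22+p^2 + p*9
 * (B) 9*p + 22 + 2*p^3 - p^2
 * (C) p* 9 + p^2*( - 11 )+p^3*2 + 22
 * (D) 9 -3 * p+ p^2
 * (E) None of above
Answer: C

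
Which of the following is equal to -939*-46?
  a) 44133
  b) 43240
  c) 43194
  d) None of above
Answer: c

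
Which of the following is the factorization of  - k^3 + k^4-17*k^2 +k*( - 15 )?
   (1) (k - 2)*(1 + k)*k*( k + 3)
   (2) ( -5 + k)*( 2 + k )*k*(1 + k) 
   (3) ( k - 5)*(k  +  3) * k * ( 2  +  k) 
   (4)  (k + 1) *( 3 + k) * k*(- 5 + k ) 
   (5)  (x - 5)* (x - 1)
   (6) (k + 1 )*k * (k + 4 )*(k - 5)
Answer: 4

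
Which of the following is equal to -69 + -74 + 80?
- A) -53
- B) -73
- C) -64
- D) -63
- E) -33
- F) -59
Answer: D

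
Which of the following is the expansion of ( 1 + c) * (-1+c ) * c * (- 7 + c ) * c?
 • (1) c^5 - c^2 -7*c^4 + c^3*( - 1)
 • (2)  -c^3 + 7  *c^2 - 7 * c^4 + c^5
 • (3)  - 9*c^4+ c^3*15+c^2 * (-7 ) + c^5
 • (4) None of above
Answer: 2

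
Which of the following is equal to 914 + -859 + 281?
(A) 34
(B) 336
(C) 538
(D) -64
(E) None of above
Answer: B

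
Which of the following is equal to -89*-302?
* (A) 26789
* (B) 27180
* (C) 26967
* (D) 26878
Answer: D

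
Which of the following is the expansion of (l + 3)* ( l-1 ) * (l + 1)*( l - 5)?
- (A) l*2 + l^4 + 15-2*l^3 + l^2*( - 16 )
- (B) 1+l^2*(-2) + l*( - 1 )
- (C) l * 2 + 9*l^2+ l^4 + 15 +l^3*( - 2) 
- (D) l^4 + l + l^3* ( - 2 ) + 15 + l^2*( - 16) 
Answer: A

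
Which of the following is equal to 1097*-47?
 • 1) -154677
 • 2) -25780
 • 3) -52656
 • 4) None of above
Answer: 4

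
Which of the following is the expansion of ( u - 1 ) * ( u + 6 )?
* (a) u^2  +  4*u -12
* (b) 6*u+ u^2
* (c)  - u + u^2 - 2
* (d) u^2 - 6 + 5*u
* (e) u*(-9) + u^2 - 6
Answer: d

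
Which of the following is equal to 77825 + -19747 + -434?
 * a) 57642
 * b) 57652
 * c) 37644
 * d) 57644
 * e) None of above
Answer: d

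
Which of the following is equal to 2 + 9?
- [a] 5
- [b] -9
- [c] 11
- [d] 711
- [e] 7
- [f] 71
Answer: c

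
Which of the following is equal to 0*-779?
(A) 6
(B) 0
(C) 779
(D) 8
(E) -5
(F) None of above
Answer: B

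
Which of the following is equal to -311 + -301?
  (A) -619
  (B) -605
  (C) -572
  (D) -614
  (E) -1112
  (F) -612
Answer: F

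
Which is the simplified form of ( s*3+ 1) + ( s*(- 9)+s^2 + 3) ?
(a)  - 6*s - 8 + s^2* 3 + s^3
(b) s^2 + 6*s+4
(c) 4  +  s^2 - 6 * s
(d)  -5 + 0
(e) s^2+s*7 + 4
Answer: c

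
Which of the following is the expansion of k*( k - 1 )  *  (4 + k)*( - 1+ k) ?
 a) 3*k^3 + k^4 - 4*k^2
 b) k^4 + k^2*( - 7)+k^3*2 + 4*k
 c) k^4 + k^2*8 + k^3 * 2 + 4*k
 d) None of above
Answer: b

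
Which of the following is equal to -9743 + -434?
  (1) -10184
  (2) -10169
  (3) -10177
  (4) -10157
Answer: 3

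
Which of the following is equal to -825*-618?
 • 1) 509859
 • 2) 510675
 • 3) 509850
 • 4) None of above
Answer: 3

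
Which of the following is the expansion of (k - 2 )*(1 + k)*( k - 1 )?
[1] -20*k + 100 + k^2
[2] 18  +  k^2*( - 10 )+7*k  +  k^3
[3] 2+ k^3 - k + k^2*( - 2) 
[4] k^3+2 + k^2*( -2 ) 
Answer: 3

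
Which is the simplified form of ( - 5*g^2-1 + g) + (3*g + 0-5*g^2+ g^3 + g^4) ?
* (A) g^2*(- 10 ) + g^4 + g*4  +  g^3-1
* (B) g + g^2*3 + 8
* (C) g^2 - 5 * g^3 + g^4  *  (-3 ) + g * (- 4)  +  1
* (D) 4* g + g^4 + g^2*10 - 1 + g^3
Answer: A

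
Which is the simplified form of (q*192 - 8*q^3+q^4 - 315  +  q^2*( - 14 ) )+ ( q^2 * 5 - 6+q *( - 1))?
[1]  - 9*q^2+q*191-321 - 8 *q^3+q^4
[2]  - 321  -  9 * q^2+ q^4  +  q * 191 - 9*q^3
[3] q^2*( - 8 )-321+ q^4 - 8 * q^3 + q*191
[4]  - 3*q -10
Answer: 1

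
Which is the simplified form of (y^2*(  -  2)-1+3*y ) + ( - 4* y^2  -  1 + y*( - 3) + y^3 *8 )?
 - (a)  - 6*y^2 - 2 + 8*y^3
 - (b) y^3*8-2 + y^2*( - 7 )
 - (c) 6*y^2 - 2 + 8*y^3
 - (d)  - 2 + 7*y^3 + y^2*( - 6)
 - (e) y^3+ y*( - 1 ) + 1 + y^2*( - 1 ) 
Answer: a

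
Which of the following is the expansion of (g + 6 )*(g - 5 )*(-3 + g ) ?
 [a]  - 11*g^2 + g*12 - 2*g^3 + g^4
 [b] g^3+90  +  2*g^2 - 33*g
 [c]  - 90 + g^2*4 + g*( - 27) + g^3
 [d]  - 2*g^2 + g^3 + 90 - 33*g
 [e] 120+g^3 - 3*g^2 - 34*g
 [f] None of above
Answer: d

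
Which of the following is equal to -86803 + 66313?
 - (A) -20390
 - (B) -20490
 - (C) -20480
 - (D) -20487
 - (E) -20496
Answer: B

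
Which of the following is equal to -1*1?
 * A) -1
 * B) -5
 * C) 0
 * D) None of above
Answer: A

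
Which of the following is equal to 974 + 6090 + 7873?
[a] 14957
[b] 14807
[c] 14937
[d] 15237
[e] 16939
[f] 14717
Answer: c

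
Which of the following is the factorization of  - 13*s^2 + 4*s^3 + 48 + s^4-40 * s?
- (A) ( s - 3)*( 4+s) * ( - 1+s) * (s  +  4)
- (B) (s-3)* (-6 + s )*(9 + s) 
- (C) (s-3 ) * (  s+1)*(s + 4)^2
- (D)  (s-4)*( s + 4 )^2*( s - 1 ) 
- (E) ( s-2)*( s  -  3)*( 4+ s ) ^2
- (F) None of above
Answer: A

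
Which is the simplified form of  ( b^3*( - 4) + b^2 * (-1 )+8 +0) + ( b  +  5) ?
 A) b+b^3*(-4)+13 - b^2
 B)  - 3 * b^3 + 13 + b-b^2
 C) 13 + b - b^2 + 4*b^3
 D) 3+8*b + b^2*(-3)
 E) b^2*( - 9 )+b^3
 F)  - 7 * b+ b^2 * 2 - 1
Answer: A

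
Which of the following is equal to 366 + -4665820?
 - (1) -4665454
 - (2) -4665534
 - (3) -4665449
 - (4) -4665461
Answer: 1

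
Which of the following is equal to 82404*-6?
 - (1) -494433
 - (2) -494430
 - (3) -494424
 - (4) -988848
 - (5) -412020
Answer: 3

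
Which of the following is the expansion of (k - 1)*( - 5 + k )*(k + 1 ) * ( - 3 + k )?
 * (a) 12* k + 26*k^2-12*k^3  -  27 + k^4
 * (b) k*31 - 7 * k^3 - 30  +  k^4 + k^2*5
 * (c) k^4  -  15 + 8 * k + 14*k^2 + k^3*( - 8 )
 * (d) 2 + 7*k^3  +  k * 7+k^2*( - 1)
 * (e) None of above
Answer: c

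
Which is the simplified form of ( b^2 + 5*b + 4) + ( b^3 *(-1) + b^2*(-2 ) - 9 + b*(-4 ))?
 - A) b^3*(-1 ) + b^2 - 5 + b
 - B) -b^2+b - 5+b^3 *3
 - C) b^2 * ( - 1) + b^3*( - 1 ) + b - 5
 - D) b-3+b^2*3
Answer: C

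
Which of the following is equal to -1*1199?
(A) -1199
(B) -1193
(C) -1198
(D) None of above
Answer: A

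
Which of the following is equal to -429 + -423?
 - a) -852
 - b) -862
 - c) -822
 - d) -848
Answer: a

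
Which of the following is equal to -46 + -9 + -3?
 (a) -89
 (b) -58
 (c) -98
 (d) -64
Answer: b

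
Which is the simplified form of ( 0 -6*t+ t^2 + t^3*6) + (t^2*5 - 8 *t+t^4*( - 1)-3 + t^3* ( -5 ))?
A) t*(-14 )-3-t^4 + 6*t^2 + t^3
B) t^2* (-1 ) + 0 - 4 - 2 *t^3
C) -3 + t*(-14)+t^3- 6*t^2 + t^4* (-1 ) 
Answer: A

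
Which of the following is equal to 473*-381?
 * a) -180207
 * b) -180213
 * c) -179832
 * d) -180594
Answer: b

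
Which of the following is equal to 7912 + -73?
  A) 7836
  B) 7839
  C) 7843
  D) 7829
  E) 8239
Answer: B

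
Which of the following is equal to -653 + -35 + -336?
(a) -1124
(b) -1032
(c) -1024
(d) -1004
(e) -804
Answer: c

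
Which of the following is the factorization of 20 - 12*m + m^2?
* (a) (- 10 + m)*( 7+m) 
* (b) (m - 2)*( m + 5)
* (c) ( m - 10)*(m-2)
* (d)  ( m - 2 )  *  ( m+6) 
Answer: c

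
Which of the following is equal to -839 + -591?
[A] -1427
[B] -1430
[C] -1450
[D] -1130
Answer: B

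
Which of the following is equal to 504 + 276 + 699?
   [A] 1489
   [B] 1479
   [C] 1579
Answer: B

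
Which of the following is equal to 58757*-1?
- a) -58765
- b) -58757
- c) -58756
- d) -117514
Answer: b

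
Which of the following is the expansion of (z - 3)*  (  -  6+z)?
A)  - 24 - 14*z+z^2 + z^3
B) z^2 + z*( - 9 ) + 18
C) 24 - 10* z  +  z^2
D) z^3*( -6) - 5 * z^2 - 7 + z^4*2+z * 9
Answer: B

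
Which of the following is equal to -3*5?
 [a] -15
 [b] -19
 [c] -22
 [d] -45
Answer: a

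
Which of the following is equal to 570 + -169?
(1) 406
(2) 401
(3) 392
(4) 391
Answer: 2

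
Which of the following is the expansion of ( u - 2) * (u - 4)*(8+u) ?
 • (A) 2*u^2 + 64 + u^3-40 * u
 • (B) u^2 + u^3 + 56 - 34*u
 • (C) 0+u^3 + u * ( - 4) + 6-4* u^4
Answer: A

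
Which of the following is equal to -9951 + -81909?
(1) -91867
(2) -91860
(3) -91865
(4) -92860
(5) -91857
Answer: 2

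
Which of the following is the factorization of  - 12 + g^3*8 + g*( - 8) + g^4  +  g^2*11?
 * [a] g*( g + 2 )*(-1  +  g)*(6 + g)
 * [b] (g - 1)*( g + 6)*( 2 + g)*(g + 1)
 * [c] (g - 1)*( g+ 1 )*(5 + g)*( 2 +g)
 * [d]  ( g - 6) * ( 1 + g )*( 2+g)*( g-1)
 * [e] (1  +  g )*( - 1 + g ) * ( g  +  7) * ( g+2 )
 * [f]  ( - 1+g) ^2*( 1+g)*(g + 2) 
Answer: b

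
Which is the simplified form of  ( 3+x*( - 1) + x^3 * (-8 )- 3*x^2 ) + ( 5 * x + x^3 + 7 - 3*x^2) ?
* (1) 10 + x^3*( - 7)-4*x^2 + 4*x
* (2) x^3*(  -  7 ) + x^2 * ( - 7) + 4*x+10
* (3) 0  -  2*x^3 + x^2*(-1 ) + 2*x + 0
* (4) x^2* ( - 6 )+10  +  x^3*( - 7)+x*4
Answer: 4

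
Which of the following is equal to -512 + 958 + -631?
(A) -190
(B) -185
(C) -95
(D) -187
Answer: B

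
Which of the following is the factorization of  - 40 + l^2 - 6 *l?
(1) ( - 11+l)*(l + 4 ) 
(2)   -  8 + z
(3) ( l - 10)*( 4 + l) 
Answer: 3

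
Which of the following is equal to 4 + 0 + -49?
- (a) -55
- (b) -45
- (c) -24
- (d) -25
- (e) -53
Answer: b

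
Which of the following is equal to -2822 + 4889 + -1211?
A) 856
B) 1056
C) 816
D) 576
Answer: A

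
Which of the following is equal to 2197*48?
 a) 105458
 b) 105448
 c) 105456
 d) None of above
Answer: c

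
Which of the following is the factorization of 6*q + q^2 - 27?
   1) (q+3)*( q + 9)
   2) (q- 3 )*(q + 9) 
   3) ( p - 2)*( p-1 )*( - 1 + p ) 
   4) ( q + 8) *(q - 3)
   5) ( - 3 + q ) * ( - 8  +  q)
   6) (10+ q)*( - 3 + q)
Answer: 2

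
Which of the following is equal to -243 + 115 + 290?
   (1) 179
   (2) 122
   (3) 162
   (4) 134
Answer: 3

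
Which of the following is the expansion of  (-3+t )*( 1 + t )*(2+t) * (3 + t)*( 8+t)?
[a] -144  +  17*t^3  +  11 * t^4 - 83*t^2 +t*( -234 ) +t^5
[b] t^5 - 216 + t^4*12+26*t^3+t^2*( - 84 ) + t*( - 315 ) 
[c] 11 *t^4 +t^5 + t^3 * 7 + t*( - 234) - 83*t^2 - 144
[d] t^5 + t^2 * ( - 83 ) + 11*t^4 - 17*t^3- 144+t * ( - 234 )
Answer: a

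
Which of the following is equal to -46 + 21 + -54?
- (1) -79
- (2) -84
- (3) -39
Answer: 1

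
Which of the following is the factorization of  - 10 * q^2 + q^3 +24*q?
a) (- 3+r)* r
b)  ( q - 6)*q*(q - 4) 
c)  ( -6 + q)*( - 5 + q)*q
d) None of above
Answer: b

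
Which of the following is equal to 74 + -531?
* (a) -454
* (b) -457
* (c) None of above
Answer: b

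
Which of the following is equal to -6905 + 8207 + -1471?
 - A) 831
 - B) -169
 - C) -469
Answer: B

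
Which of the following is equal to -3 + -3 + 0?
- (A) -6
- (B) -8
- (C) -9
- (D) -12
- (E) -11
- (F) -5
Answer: A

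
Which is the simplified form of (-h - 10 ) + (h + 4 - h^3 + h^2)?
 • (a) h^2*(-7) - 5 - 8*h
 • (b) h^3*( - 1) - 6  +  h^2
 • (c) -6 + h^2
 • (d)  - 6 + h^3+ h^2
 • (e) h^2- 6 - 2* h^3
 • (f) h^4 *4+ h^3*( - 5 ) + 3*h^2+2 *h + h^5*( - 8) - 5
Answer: b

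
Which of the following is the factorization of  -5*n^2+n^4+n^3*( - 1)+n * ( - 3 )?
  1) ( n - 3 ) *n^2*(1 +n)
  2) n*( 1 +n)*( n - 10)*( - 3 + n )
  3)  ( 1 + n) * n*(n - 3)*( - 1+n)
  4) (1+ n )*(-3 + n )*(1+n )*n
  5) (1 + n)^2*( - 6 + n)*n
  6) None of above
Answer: 4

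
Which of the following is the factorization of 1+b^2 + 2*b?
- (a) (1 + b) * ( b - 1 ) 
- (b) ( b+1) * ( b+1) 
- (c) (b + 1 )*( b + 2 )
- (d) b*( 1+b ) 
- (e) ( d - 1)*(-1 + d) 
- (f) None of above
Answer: b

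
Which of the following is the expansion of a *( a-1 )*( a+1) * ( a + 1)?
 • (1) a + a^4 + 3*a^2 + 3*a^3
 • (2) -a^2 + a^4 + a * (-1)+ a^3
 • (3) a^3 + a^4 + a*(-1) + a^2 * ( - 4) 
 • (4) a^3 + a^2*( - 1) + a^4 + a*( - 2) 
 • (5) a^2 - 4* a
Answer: 2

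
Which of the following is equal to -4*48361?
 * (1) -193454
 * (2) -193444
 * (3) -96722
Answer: 2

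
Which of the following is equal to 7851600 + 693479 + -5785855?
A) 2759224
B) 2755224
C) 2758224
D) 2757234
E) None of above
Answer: A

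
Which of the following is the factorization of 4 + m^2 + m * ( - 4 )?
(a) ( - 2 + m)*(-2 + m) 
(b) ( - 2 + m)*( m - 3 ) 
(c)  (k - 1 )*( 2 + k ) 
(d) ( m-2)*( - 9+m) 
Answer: a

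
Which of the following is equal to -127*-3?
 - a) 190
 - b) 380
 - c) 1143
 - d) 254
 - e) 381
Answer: e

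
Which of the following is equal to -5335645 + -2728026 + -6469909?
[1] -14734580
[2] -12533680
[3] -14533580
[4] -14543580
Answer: 3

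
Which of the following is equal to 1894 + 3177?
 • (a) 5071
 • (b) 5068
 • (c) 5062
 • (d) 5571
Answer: a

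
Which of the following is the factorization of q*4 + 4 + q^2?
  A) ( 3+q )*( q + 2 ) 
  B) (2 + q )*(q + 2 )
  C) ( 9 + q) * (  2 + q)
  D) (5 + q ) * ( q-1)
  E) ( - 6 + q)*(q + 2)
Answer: B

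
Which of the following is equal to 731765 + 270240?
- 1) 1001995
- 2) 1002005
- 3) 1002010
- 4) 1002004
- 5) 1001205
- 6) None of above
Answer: 2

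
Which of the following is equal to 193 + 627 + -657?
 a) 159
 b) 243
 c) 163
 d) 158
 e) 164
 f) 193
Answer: c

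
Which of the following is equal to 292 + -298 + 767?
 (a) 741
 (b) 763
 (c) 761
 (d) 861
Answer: c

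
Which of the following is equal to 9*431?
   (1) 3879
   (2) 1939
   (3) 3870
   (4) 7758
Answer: 1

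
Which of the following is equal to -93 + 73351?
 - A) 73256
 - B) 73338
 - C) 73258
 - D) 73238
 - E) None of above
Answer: C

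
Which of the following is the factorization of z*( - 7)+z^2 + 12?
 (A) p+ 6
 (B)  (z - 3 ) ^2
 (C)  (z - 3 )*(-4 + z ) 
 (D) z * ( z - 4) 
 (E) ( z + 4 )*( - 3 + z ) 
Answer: C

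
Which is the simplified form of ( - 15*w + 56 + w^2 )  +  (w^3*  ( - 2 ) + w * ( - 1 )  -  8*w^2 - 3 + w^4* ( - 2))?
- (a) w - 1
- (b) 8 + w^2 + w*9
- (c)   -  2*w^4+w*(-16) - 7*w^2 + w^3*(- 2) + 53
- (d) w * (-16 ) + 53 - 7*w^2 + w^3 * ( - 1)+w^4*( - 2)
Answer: c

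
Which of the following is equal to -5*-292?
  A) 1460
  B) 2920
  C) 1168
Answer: A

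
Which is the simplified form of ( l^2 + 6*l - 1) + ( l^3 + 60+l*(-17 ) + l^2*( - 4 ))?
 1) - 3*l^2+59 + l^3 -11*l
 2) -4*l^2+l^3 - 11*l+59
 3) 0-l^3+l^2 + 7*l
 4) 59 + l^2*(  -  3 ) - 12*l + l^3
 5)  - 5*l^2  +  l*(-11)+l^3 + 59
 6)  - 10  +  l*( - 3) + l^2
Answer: 1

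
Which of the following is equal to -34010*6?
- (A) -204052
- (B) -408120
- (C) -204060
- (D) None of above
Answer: C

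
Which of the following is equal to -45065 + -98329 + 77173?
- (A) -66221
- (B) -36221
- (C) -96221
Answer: A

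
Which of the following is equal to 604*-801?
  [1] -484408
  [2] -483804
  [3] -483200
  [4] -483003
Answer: 2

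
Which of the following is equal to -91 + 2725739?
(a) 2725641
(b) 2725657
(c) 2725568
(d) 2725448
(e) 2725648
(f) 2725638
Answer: e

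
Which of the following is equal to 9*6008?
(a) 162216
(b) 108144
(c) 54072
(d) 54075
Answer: c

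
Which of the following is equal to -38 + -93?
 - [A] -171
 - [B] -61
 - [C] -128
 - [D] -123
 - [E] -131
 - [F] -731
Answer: E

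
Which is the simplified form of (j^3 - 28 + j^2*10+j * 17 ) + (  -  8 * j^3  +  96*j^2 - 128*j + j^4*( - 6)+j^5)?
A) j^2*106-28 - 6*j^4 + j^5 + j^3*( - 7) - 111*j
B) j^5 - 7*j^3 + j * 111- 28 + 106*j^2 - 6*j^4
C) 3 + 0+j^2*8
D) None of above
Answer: A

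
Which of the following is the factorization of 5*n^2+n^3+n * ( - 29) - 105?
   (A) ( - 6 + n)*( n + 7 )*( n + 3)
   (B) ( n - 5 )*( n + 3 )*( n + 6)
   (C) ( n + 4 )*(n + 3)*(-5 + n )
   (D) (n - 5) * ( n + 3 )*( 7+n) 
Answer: D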